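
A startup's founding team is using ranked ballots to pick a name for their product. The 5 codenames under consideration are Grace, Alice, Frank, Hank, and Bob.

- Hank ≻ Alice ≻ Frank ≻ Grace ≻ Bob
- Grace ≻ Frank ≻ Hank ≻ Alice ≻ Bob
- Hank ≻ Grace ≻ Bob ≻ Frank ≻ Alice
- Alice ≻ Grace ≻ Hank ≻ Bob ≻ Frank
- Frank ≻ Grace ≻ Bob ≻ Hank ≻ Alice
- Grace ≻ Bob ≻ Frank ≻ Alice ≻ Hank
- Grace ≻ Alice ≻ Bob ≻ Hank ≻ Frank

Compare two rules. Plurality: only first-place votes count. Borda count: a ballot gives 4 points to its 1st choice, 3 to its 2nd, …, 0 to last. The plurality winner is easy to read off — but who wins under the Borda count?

Plurality first-place counts: Grace 3, Alice 1, Frank 1, Hank 2, Bob 0 → Grace.
Borda totals: Grace 22, Alice 12, Frank 12, Hank 14, Bob 10 → Grace.

Grace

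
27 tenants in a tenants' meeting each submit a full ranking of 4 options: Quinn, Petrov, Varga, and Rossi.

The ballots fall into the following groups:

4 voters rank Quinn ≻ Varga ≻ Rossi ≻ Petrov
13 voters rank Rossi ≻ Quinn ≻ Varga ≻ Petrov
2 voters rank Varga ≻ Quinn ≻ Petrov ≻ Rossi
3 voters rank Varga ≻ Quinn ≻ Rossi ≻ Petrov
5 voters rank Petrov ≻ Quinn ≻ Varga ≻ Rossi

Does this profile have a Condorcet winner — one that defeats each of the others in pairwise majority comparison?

Head-to-head results (27 voters total):
Quinn vs Petrov: Quinn wins 22–5.
Quinn vs Varga: Quinn wins 22–5.
Quinn vs Rossi: Quinn wins 14–13.
Petrov vs Varga: Varga wins 22–5.
Petrov vs Rossi: Rossi wins 20–7.
Varga vs Rossi: Varga wins 14–13.
Quinn beats each rival — Petrov (22–5), Varga (22–5), Rossi (14–13) — so Quinn is the Condorcet winner.

Yes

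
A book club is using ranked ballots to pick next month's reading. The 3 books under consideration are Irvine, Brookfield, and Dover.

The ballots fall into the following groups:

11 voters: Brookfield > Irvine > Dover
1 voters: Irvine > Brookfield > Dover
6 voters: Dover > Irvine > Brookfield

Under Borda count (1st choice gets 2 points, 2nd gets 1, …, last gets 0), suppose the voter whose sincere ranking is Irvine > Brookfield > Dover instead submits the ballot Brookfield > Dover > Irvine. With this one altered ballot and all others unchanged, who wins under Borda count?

Borda totals with the altered ballot: Irvine 17, Brookfield 24, Dover 13.
The winner is unchanged: still Brookfield.

Brookfield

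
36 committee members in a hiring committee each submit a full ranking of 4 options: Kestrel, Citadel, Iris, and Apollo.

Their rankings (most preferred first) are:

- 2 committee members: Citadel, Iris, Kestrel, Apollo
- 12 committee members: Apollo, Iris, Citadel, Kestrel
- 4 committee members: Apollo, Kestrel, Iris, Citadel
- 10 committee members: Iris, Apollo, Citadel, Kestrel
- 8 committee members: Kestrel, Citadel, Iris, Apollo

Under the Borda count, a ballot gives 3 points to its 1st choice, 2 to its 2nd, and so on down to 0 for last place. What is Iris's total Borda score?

Borda scores:
  Kestrel: 2·1 + 12·0 + 4·2 + 10·0 + 8·3 = 34
  Citadel: 2·3 + 12·1 + 4·0 + 10·1 + 8·2 = 44
  Iris: 2·2 + 12·2 + 4·1 + 10·3 + 8·1 = 70
  Apollo: 2·0 + 12·3 + 4·3 + 10·2 + 8·0 = 68

70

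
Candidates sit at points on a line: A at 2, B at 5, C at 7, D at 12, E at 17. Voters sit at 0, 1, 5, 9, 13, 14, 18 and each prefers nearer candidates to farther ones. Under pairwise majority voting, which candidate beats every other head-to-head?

C

With single-peaked preferences on a line, the Condorcet winner is the candidate closest to the median voter.
The median voter (position 9) is closest to C at 7.
Check: C vs B — voters closer to C: 4 of 7.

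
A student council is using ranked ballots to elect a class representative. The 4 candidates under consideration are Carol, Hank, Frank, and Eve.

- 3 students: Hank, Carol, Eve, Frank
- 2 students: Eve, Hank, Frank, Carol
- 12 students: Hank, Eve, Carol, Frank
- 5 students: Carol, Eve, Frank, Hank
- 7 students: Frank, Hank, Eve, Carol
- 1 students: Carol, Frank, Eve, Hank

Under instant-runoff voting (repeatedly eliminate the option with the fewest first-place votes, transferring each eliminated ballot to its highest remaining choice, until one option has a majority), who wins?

Hank

Round 1: Hank 15, Frank 7, Carol 6, Eve 2. Eve has the fewest and is eliminated.
Round 2: Hank 17, Frank 7, Carol 6. Hank has a majority.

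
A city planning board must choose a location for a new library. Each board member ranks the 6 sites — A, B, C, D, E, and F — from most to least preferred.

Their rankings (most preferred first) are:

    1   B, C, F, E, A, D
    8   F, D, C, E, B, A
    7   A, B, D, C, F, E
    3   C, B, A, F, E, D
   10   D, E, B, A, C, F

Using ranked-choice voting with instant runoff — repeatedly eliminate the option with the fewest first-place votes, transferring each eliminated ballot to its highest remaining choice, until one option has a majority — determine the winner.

Round 1: D 10, F 8, A 7, C 3, B 1, E 0. E has the fewest and is eliminated.
Round 2: D 10, F 8, A 7, C 3, B 1. B has the fewest and is eliminated.
Round 3: D 10, F 8, A 7, C 4. C has the fewest and is eliminated.
Round 4: A 10, D 10, F 9. F has the fewest and is eliminated.
Round 5: D 18, A 11. D has a majority.

D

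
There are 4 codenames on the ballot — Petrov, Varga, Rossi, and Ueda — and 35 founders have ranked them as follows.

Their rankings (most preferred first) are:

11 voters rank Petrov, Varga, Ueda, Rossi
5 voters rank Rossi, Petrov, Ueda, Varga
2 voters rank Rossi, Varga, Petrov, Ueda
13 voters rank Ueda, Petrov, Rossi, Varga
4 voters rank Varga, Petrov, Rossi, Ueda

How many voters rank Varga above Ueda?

17

Ballots ranking Varga above Ueda: 11+2+4 = 17.
Ballots ranking Ueda above Varga: 5+13 = 18.
So 17 of 35 voters prefer Varga to Ueda.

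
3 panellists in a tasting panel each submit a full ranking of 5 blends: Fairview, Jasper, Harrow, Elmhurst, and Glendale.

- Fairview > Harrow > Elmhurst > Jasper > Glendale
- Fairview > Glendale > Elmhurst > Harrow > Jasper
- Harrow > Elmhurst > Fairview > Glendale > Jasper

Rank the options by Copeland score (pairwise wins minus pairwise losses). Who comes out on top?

Pairwise results:
  Fairview vs Jasper: Fairview wins 3–0.
  Fairview vs Harrow: Fairview wins 2–1.
  Fairview vs Elmhurst: Fairview wins 2–1.
  Fairview vs Glendale: Fairview wins 3–0.
  Jasper vs Harrow: Harrow wins 3–0.
  Jasper vs Elmhurst: Elmhurst wins 3–0.
  Jasper vs Glendale: Glendale wins 2–1.
  Harrow vs Elmhurst: Harrow wins 2–1.
  Harrow vs Glendale: Harrow wins 2–1.
  Elmhurst vs Glendale: Elmhurst wins 2–1.
Copeland scores (wins − losses):
  Fairview: 4 − 0 = 4
  Jasper: 0 − 4 = -4
  Harrow: 3 − 1 = 2
  Elmhurst: 2 − 2 = 0
  Glendale: 1 − 3 = -2
Fairview has the best Copeland score.

Fairview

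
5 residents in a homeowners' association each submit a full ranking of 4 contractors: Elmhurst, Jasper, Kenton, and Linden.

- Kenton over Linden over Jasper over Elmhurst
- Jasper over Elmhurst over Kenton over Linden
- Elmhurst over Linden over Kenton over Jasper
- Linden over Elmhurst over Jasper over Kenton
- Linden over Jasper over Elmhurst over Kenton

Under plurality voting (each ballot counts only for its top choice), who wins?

Linden

First-place vote totals:
  Elmhurst: 1
  Jasper: 1
  Kenton: 1
  Linden: 2
Linden has the most first-place votes.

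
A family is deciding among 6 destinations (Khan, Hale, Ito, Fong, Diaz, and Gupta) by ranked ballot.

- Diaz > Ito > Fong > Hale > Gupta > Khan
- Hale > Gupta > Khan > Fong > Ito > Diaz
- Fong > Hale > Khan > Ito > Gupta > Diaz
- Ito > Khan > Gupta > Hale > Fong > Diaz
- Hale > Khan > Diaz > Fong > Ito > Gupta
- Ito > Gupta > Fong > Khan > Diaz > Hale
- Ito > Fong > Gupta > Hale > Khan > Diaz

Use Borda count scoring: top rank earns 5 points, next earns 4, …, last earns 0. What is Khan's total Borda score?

17

Borda scores:
  Khan: 0 + 3 + 3 + 4 + 4 + 2 + 1 = 17
  Hale: 2 + 5 + 4 + 2 + 5 + 0 + 2 = 20
  Ito: 4 + 1 + 2 + 5 + 1 + 5 + 5 = 23
  Fong: 3 + 2 + 5 + 1 + 2 + 3 + 4 = 20
  Diaz: 5 + 0 + 0 + 0 + 3 + 1 + 0 = 9
  Gupta: 1 + 4 + 1 + 3 + 0 + 4 + 3 = 16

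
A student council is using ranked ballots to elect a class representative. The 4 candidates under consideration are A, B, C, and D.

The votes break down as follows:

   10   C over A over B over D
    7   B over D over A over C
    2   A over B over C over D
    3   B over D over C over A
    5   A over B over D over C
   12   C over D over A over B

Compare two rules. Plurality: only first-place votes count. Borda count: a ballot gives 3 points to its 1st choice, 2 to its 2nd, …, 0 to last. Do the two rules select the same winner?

Yes

Plurality first-place counts: A 7, B 10, C 22, D 0 → C.
Borda totals: A 60, B 54, C 71, D 49 → C.
The two rules agree on C.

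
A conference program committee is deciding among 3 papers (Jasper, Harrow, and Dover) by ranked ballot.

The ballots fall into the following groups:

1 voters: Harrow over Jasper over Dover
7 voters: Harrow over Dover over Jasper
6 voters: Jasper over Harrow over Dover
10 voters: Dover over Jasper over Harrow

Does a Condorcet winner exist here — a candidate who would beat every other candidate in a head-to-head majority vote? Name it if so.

Head-to-head results (24 voters total):
Jasper vs Harrow: Jasper wins 16–8.
Jasper vs Dover: Dover wins 17–7.
Harrow vs Dover: Harrow wins 14–10.
No candidate beats all others: Jasper beats Harrow beats Dover beats Jasper, a majority cycle.

There is no Condorcet winner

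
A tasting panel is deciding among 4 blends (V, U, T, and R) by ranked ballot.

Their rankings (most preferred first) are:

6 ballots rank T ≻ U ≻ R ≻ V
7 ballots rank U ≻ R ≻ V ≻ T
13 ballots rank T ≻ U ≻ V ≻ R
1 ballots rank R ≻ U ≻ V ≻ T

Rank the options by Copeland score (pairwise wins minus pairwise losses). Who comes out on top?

Pairwise results:
  V vs U: U wins 27–0.
  V vs T: T wins 19–8.
  V vs R: R wins 14–13.
  U vs T: T wins 19–8.
  U vs R: U wins 26–1.
  T vs R: T wins 19–8.
Copeland scores (wins − losses):
  V: 0 − 3 = -3
  U: 2 − 1 = 1
  T: 3 − 0 = 3
  R: 1 − 2 = -1
T has the best Copeland score.

T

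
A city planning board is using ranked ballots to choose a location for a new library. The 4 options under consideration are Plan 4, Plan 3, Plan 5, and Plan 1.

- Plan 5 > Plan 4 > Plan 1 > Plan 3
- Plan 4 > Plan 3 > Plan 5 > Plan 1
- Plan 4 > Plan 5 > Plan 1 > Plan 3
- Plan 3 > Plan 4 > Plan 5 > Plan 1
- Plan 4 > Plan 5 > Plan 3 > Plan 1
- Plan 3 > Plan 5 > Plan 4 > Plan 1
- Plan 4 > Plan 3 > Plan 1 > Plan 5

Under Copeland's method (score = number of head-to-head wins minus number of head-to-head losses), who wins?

Plan 4

Pairwise results:
  Plan 4 vs Plan 3: Plan 4 wins 5–2.
  Plan 4 vs Plan 5: Plan 4 wins 5–2.
  Plan 4 vs Plan 1: Plan 4 wins 7–0.
  Plan 3 vs Plan 5: Plan 3 wins 4–3.
  Plan 3 vs Plan 1: Plan 3 wins 5–2.
  Plan 5 vs Plan 1: Plan 5 wins 6–1.
Copeland scores (wins − losses):
  Plan 4: 3 − 0 = 3
  Plan 3: 2 − 1 = 1
  Plan 5: 1 − 2 = -1
  Plan 1: 0 − 3 = -3
Plan 4 has the best Copeland score.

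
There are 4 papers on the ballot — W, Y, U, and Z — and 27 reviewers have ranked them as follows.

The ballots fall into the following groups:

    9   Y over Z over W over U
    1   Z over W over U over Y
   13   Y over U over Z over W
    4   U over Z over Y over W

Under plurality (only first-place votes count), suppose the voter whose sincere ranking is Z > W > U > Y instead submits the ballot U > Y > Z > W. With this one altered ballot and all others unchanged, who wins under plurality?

Y

First-place totals with the altered ballot: W 0, Y 22, U 5, Z 0.
The winner is unchanged: still Y.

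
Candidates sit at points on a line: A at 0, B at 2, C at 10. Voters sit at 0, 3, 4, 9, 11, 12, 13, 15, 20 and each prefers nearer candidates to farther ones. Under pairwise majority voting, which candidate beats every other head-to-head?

With single-peaked preferences on a line, the Condorcet winner is the candidate closest to the median voter.
The median voter (position 11) is closest to C at 10.
Check: C vs A — voters closer to C: 6 of 9.

C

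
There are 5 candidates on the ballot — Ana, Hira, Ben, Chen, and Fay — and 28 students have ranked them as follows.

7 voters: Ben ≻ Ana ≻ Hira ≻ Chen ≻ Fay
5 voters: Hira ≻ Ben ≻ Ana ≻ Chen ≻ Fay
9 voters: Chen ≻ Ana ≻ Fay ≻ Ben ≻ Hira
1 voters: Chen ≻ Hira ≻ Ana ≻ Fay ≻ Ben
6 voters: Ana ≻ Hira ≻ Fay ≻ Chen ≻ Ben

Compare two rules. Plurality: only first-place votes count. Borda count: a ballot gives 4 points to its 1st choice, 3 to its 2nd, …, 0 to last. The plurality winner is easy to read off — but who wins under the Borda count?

Ana

Plurality first-place counts: Ana 6, Hira 5, Ben 7, Chen 10, Fay 0 → Chen.
Borda totals: Ana 84, Hira 55, Ben 52, Chen 58, Fay 31 → Ana.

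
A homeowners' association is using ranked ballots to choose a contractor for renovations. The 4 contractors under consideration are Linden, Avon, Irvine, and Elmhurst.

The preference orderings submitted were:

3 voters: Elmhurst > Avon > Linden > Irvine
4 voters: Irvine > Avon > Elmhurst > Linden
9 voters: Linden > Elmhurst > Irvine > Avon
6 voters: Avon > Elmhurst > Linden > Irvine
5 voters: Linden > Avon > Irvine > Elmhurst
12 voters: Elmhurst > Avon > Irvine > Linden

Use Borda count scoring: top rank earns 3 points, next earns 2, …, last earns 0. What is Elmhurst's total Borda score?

79

Borda scores:
  Linden: 3·1 + 4·0 + 9·3 + 6·1 + 5·3 + 12·0 = 51
  Avon: 3·2 + 4·2 + 9·0 + 6·3 + 5·2 + 12·2 = 66
  Irvine: 3·0 + 4·3 + 9·1 + 6·0 + 5·1 + 12·1 = 38
  Elmhurst: 3·3 + 4·1 + 9·2 + 6·2 + 5·0 + 12·3 = 79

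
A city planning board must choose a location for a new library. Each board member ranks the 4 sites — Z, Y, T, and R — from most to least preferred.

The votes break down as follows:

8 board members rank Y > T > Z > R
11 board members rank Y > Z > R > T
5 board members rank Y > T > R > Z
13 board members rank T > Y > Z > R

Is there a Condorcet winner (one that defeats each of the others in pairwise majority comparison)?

Yes

Head-to-head results (37 voters total):
Z vs Y: Y wins 37–0.
Z vs T: T wins 26–11.
Z vs R: Z wins 32–5.
Y vs T: Y wins 24–13.
Y vs R: Y wins 37–0.
T vs R: T wins 26–11.
Y beats each rival — Z (37–0), T (24–13), R (37–0) — so Y is the Condorcet winner.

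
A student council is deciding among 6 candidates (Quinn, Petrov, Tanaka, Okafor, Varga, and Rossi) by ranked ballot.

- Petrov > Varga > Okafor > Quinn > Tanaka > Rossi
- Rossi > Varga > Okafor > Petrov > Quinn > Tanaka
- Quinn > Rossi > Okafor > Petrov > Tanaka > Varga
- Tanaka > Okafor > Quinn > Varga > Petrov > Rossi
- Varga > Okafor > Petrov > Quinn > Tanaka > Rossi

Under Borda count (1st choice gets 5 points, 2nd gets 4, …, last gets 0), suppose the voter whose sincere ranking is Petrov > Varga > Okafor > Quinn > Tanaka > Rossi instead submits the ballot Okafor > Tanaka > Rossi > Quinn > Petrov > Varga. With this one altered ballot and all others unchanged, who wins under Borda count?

Okafor

Borda totals with the altered ballot: Quinn 13, Petrov 9, Tanaka 11, Okafor 19, Varga 11, Rossi 12.
The winner is unchanged: still Okafor.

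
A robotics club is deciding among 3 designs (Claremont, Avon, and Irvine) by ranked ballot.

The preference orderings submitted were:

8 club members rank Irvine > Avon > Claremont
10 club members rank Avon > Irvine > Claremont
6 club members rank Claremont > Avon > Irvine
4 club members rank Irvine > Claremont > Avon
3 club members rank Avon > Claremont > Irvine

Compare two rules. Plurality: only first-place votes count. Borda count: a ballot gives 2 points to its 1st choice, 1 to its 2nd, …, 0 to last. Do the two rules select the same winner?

Plurality first-place counts: Claremont 6, Avon 13, Irvine 12 → Avon.
Borda totals: Claremont 19, Avon 40, Irvine 34 → Avon.
The two rules agree on Avon.

Yes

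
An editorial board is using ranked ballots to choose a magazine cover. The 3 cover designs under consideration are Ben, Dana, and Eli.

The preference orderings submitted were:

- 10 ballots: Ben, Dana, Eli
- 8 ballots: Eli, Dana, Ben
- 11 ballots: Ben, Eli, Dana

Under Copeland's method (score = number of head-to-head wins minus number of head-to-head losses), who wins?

Pairwise results:
  Ben vs Dana: Ben wins 21–8.
  Ben vs Eli: Ben wins 21–8.
  Dana vs Eli: Eli wins 19–10.
Copeland scores (wins − losses):
  Ben: 2 − 0 = 2
  Dana: 0 − 2 = -2
  Eli: 1 − 1 = 0
Ben has the best Copeland score.

Ben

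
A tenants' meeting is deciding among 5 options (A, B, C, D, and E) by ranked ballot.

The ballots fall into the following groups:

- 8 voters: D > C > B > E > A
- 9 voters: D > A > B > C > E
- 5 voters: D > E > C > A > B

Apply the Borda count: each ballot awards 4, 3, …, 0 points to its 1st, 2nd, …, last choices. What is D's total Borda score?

Borda scores:
  A: 8·0 + 9·3 + 5·1 = 32
  B: 8·2 + 9·2 + 5·0 = 34
  C: 8·3 + 9·1 + 5·2 = 43
  D: 8·4 + 9·4 + 5·4 = 88
  E: 8·1 + 9·0 + 5·3 = 23

88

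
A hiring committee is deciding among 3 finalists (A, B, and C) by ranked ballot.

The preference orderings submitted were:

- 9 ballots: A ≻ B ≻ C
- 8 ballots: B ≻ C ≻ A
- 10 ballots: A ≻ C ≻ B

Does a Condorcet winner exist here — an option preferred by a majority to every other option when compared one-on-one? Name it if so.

Head-to-head results (27 voters total):
A vs B: A wins 19–8.
A vs C: A wins 19–8.
B vs C: B wins 17–10.
A beats each rival — B (19–8), C (19–8) — so A is the Condorcet winner.

A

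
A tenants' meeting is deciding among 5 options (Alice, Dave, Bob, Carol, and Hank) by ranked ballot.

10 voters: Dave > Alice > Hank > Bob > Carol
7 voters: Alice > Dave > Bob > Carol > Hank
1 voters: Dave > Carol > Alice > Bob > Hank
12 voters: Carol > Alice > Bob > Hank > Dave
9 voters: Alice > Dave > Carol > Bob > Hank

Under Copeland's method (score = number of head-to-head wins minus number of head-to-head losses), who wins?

Pairwise results:
  Alice vs Dave: Alice wins 28–11.
  Alice vs Bob: Alice wins 39–0.
  Alice vs Carol: Alice wins 26–13.
  Alice vs Hank: Alice wins 39–0.
  Dave vs Bob: Dave wins 27–12.
  Dave vs Carol: Dave wins 27–12.
  Dave vs Hank: Dave wins 27–12.
  Bob vs Carol: Carol wins 22–17.
  Bob vs Hank: Bob wins 29–10.
  Carol vs Hank: Carol wins 29–10.
Copeland scores (wins − losses):
  Alice: 4 − 0 = 4
  Dave: 3 − 1 = 2
  Bob: 1 − 3 = -2
  Carol: 2 − 2 = 0
  Hank: 0 − 4 = -4
Alice has the best Copeland score.

Alice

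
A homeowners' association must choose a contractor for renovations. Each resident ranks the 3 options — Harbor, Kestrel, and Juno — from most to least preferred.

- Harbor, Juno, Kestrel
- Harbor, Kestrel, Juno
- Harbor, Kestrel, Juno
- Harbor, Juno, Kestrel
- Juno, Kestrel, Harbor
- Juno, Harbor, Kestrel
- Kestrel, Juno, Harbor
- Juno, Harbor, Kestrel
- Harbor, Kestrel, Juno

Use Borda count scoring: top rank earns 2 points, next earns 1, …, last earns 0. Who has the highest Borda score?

Borda scores:
  Harbor: 2 + 2 + 2 + 2 + 0 + 1 + 0 + 1 + 2 = 12
  Kestrel: 0 + 1 + 1 + 0 + 1 + 0 + 2 + 0 + 1 = 6
  Juno: 1 + 0 + 0 + 1 + 2 + 2 + 1 + 2 + 0 = 9
Harbor has the highest total.

Harbor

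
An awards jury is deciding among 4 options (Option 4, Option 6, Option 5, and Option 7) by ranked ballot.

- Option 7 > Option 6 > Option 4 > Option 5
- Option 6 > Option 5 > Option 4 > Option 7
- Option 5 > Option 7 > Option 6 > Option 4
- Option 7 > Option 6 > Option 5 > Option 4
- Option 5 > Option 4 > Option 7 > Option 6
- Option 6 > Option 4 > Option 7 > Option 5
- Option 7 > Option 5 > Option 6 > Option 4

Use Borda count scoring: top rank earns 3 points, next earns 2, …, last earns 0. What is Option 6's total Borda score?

12

Borda scores:
  Option 4: 1 + 1 + 0 + 0 + 2 + 2 + 0 = 6
  Option 6: 2 + 3 + 1 + 2 + 0 + 3 + 1 = 12
  Option 5: 0 + 2 + 3 + 1 + 3 + 0 + 2 = 11
  Option 7: 3 + 0 + 2 + 3 + 1 + 1 + 3 = 13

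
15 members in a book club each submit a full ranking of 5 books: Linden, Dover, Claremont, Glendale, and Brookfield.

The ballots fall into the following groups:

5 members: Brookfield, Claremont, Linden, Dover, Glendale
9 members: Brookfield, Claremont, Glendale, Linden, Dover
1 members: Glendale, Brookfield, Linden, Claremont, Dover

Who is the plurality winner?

Brookfield

First-place vote totals:
  Linden: 0
  Dover: 0
  Claremont: 0
  Glendale: 1
  Brookfield: 14
Brookfield has the most first-place votes.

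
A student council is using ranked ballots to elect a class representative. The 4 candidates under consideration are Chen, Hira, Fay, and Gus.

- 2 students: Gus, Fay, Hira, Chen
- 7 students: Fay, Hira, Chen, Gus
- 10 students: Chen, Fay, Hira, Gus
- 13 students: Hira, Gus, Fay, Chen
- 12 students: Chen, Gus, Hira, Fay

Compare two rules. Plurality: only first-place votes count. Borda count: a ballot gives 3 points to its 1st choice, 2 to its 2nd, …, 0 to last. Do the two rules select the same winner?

No

Plurality first-place counts: Chen 22, Hira 13, Fay 7, Gus 2 → Chen.
Borda totals: Chen 73, Hira 77, Fay 58, Gus 56 → Hira.
The two rules disagree: plurality picks Chen, Borda picks Hira.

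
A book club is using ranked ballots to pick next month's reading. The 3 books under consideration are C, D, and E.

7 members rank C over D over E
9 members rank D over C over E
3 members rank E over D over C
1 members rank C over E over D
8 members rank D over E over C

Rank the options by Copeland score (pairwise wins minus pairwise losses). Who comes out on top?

Pairwise results:
  C vs D: D wins 20–8.
  C vs E: C wins 17–11.
  D vs E: D wins 24–4.
Copeland scores (wins − losses):
  C: 1 − 1 = 0
  D: 2 − 0 = 2
  E: 0 − 2 = -2
D has the best Copeland score.

D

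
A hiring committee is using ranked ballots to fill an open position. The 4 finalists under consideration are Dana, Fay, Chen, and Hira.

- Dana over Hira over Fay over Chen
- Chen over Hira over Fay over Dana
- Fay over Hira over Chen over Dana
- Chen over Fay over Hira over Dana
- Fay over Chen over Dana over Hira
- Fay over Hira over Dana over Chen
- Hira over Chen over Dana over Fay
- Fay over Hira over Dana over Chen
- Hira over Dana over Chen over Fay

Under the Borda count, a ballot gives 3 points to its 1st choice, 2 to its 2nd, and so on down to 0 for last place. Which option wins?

Hira

Borda scores:
  Dana: 3 + 0 + 0 + 0 + 1 + 1 + 1 + 1 + 2 = 9
  Fay: 1 + 1 + 3 + 2 + 3 + 3 + 0 + 3 + 0 = 16
  Chen: 0 + 3 + 1 + 3 + 2 + 0 + 2 + 0 + 1 = 12
  Hira: 2 + 2 + 2 + 1 + 0 + 2 + 3 + 2 + 3 = 17
Hira has the highest total.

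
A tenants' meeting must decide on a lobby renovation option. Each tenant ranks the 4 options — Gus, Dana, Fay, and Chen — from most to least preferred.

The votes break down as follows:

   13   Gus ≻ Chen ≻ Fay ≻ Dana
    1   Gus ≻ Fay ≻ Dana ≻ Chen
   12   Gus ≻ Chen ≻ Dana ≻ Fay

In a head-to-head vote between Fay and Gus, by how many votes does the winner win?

Ballots ranking Fay above Gus: 0.
Ballots ranking Gus above Fay: 13+1+12 = 26.
Gus wins 26–0, a margin of 26.

26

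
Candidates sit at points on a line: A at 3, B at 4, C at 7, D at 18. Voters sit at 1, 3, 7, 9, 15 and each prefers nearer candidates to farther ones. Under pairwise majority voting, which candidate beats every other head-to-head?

With single-peaked preferences on a line, the Condorcet winner is the candidate closest to the median voter.
The median voter (position 7) is closest to C at 7.
Check: C vs A — voters closer to C: 3 of 5.

C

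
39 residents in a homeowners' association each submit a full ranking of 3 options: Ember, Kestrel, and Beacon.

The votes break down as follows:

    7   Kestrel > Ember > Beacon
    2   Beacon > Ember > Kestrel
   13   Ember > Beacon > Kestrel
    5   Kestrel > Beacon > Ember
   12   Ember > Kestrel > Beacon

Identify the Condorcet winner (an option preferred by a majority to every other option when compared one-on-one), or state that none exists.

Ember

Head-to-head results (39 voters total):
Ember vs Kestrel: Ember wins 27–12.
Ember vs Beacon: Ember wins 32–7.
Kestrel vs Beacon: Kestrel wins 24–15.
Ember beats each rival — Kestrel (27–12), Beacon (32–7) — so Ember is the Condorcet winner.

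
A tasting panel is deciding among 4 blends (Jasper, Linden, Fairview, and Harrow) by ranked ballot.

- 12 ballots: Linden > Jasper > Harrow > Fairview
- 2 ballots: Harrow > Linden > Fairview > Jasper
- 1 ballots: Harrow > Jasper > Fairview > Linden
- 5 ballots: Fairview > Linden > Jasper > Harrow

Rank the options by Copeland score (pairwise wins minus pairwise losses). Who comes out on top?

Linden

Pairwise results:
  Jasper vs Linden: Linden wins 19–1.
  Jasper vs Fairview: Jasper wins 13–7.
  Jasper vs Harrow: Jasper wins 17–3.
  Linden vs Fairview: Linden wins 14–6.
  Linden vs Harrow: Linden wins 17–3.
  Fairview vs Harrow: Harrow wins 15–5.
Copeland scores (wins − losses):
  Jasper: 2 − 1 = 1
  Linden: 3 − 0 = 3
  Fairview: 0 − 3 = -3
  Harrow: 1 − 2 = -1
Linden has the best Copeland score.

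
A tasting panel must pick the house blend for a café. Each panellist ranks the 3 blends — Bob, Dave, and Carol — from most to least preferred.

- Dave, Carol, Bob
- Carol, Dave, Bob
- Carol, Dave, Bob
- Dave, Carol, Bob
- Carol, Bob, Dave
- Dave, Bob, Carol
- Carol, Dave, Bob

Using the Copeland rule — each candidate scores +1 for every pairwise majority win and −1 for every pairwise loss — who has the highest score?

Pairwise results:
  Bob vs Dave: Dave wins 6–1.
  Bob vs Carol: Carol wins 6–1.
  Dave vs Carol: Carol wins 4–3.
Copeland scores (wins − losses):
  Bob: 0 − 2 = -2
  Dave: 1 − 1 = 0
  Carol: 2 − 0 = 2
Carol has the best Copeland score.

Carol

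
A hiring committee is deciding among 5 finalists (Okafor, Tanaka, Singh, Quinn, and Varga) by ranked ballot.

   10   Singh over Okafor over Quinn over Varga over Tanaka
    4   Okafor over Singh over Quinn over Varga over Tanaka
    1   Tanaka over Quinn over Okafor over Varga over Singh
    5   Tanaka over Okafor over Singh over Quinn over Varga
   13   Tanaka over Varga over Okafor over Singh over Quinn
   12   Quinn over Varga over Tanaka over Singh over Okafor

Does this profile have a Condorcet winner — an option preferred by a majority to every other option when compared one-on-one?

Head-to-head results (45 voters total):
Okafor vs Tanaka: Tanaka wins 31–14.
Okafor vs Singh: Okafor wins 23–22.
Okafor vs Quinn: Okafor wins 32–13.
Okafor vs Varga: Varga wins 25–20.
Tanaka vs Singh: Tanaka wins 31–14.
Tanaka vs Quinn: Quinn wins 26–19.
Tanaka vs Varga: Varga wins 26–19.
Singh vs Quinn: Singh wins 32–13.
Singh vs Varga: Varga wins 26–19.
Quinn vs Varga: Quinn wins 32–13.
No candidate beats all others: Okafor beats Quinn beats Tanaka beats Okafor, a majority cycle.

No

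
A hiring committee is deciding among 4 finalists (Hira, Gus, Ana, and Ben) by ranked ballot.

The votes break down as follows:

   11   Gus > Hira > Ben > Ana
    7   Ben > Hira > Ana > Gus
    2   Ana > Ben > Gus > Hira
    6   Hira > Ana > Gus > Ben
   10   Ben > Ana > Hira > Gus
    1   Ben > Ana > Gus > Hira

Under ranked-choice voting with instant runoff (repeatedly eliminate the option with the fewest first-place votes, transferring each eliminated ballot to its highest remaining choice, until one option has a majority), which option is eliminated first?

Ana

Round 1: Ben 18, Gus 11, Hira 6, Ana 2. Ana has the fewest and is eliminated.
Round 2: Ben 20, Gus 11, Hira 6. Ben has a majority.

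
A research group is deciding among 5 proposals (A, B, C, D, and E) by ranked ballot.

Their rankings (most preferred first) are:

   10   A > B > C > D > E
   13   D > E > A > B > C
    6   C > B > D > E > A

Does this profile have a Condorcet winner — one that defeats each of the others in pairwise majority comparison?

No

Head-to-head results (29 voters total):
A vs B: A wins 23–6.
A vs C: A wins 23–6.
A vs D: D wins 19–10.
A vs E: E wins 19–10.
B vs C: B wins 23–6.
B vs D: B wins 16–13.
B vs E: B wins 16–13.
C vs D: C wins 16–13.
C vs E: C wins 16–13.
D vs E: D wins 29–0.
No candidate beats all others: A beats B beats D beats A, a majority cycle.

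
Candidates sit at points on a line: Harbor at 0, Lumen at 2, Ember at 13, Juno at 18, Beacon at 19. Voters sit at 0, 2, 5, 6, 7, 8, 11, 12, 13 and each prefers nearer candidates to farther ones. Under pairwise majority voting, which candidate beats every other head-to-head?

With single-peaked preferences on a line, the Condorcet winner is the candidate closest to the median voter.
The median voter (position 7) is closest to Lumen at 2.
Check: Lumen vs Juno — voters closer to Lumen: 6 of 9.

Lumen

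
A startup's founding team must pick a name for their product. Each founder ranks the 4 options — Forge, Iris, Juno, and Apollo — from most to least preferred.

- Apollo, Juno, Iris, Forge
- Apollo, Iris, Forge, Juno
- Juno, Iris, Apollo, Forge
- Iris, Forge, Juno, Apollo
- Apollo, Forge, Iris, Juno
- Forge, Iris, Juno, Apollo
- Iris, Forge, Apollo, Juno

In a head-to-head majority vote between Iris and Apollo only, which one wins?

Iris

Ballots ranking Iris above Apollo: 4.
Ballots ranking Apollo above Iris: 3.
Iris wins the head-to-head, 4–3.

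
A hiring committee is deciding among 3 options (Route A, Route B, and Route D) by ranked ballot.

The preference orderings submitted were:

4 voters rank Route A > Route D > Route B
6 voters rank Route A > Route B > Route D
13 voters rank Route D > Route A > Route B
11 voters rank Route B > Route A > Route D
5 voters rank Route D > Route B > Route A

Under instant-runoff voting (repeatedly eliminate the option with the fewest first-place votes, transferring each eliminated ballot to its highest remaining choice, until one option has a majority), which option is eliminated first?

Route A

Round 1: Route D 18, Route B 11, Route A 10. Route A has the fewest and is eliminated.
Round 2: Route D 22, Route B 17. Route D has a majority.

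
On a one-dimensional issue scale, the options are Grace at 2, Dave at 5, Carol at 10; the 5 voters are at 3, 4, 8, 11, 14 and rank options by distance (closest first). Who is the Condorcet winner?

Carol

With single-peaked preferences on a line, the Condorcet winner is the candidate closest to the median voter.
The median voter (position 8) is closest to Carol at 10.
Check: Carol vs Grace — voters closer to Carol: 3 of 5.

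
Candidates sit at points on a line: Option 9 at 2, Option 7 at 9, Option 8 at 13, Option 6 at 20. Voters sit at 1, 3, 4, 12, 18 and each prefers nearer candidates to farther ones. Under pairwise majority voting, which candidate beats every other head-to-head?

Option 9

With single-peaked preferences on a line, the Condorcet winner is the candidate closest to the median voter.
The median voter (position 4) is closest to Option 9 at 2.
Check: Option 9 vs Option 7 — voters closer to Option 9: 3 of 5.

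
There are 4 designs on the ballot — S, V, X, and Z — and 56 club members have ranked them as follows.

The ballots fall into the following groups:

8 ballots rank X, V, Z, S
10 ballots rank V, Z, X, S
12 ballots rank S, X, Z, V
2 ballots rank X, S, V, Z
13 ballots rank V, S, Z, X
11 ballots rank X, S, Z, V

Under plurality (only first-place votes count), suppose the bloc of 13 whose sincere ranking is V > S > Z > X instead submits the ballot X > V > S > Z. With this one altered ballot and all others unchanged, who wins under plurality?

First-place totals with the altered ballot: S 12, V 10, X 34, Z 0.
The switch changes the winner from V to X.

X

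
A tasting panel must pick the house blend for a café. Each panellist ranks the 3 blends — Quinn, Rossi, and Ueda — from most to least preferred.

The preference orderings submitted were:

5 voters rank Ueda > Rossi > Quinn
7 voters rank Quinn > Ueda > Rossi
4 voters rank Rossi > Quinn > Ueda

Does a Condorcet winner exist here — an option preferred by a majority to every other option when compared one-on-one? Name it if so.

Head-to-head results (16 voters total):
Quinn vs Rossi: Rossi wins 9–7.
Quinn vs Ueda: Quinn wins 11–5.
Rossi vs Ueda: Ueda wins 12–4.
No candidate beats all others: Quinn beats Ueda beats Rossi beats Quinn, a majority cycle.

None — there is no Condorcet winner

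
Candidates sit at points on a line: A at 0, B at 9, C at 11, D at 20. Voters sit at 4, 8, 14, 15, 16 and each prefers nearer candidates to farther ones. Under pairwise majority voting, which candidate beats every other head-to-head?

With single-peaked preferences on a line, the Condorcet winner is the candidate closest to the median voter.
The median voter (position 14) is closest to C at 11.
Check: C vs D — voters closer to C: 4 of 5.

C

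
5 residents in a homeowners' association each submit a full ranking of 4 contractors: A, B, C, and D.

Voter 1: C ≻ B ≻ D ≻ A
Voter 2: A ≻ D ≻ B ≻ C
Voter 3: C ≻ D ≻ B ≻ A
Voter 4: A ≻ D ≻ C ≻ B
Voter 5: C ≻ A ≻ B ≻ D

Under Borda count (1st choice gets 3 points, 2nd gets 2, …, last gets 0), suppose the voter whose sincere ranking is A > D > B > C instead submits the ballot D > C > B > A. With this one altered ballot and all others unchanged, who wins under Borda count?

C

Borda totals with the altered ballot: A 5, B 5, C 12, D 8.
The winner is unchanged: still C.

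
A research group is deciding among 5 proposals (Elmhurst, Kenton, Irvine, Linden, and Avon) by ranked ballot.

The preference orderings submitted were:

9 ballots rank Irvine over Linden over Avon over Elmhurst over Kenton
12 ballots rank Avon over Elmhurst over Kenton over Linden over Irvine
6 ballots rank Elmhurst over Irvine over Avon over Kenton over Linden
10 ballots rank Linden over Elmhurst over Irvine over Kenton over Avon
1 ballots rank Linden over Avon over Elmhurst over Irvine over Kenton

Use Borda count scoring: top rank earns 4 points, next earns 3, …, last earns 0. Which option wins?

Borda scores:
  Elmhurst: 9·1 + 12·3 + 6·4 + 10·3 + 2 = 101
  Kenton: 9·0 + 12·2 + 6·1 + 10·1 + 0 = 40
  Irvine: 9·4 + 12·0 + 6·3 + 10·2 + 1 = 75
  Linden: 9·3 + 12·1 + 6·0 + 10·4 + 4 = 83
  Avon: 9·2 + 12·4 + 6·2 + 10·0 + 3 = 81
Elmhurst has the highest total.

Elmhurst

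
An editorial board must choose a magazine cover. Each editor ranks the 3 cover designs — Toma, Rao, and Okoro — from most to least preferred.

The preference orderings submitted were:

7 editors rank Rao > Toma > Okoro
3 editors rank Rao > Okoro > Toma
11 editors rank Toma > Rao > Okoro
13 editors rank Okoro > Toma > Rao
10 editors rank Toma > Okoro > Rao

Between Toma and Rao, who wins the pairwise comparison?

Toma

Ballots ranking Toma above Rao: 11+13+10 = 34.
Ballots ranking Rao above Toma: 7+3 = 10.
Toma wins the head-to-head, 34–10.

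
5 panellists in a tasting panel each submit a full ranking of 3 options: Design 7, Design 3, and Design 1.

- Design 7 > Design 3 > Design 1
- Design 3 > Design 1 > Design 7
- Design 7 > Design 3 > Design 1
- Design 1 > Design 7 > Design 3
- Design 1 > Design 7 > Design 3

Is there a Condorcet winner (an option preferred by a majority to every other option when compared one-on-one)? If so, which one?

There is no Condorcet winner

Head-to-head results (5 voters total):
Design 7 vs Design 3: Design 7 wins 4–1.
Design 7 vs Design 1: Design 1 wins 3–2.
Design 3 vs Design 1: Design 3 wins 3–2.
No candidate beats all others: Design 7 beats Design 3 beats Design 1 beats Design 7, a majority cycle.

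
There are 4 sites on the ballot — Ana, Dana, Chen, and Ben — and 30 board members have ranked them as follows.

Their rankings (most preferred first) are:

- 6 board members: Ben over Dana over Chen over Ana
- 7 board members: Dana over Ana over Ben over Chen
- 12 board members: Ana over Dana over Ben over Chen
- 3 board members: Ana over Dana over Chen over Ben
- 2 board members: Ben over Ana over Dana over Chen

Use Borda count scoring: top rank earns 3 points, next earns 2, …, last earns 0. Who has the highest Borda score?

Borda scores:
  Ana: 6·0 + 7·2 + 12·3 + 3·3 + 2·2 = 63
  Dana: 6·2 + 7·3 + 12·2 + 3·2 + 2·1 = 65
  Chen: 6·1 + 7·0 + 12·0 + 3·1 + 2·0 = 9
  Ben: 6·3 + 7·1 + 12·1 + 3·0 + 2·3 = 43
Dana has the highest total.

Dana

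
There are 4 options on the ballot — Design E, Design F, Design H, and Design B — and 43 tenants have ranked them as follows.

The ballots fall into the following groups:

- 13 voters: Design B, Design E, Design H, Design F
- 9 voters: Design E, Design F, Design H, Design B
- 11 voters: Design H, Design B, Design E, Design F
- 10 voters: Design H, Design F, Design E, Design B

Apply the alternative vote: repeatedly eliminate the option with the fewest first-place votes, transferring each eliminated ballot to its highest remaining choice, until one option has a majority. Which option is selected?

Design H

Round 1: Design H 21, Design B 13, Design E 9, Design F 0. Design F has the fewest and is eliminated.
Round 2: Design H 21, Design B 13, Design E 9. Design E has the fewest and is eliminated.
Round 3: Design H 30, Design B 13. Design H has a majority.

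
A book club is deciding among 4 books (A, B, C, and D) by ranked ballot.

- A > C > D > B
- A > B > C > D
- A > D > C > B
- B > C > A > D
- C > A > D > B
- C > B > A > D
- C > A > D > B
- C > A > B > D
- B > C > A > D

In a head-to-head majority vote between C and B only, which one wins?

Ballots ranking C above B: 6.
Ballots ranking B above C: 3.
C wins the head-to-head, 6–3.

C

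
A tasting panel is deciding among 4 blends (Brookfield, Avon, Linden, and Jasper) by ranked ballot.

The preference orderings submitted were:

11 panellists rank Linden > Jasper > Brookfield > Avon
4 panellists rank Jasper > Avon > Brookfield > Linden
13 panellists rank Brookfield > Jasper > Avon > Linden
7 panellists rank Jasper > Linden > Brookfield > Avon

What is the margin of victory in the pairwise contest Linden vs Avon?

1

Ballots ranking Linden above Avon: 11+7 = 18.
Ballots ranking Avon above Linden: 4+13 = 17.
Linden wins 18–17, a margin of 1.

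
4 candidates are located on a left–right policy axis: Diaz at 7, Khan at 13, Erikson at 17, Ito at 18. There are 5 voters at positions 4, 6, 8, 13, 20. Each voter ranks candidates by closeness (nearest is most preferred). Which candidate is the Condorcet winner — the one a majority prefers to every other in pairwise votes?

Diaz

With single-peaked preferences on a line, the Condorcet winner is the candidate closest to the median voter.
The median voter (position 8) is closest to Diaz at 7.
Check: Diaz vs Khan — voters closer to Diaz: 3 of 5.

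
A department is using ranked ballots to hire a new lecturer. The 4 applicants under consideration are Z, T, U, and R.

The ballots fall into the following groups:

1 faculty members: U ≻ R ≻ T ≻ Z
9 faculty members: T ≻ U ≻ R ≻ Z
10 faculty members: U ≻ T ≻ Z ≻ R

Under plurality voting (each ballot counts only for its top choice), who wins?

First-place vote totals:
  Z: 0
  T: 9
  U: 11
  R: 0
U has the most first-place votes.

U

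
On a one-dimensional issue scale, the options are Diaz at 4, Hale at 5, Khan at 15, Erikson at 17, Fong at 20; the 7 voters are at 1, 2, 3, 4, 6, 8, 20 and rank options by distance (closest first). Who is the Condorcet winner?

With single-peaked preferences on a line, the Condorcet winner is the candidate closest to the median voter.
The median voter (position 4) is closest to Diaz at 4.
Check: Diaz vs Erikson — voters closer to Diaz: 6 of 7.

Diaz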